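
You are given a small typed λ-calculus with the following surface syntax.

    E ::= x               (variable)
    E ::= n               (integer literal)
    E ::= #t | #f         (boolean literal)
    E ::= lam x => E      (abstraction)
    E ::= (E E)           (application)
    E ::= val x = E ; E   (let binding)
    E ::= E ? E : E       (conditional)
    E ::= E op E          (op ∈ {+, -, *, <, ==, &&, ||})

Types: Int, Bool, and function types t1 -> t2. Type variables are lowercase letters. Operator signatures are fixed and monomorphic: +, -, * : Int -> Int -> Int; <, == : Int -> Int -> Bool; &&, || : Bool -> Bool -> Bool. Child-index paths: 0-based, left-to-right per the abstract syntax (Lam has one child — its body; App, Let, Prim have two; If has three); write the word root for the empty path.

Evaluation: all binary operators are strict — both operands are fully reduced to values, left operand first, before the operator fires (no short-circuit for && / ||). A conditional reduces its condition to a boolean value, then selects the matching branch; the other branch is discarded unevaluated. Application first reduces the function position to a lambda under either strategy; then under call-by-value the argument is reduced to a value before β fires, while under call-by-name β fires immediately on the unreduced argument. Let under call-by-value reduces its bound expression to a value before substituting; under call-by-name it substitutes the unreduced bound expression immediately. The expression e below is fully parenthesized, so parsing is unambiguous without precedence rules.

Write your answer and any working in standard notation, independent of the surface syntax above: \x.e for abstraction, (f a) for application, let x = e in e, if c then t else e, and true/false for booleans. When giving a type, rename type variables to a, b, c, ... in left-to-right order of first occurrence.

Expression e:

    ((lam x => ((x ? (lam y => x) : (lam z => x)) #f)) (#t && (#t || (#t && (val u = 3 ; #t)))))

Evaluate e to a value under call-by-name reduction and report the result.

Answer: true

Trace:
step 0: ((\x.((if x then (\y.x) else (\z.x)) false)) (true && (true || (true && (let u = 3 in true)))))
step 1: [beta@root] ((if (true && (true || (true && (let u = 3 in true)))) then (\y.(true && (true || (true && (let u = 3 in true))))) else (\z.(true && (true || (true && (let u = 3 in true)))))) false)
step 2: [let@0.0.1.1.1] ((if (true && (true || (true && true))) then (\y.(true && (true || (true && (let u = 3 in true))))) else (\z.(true && (true || (true && (let u = 3 in true)))))) false)
step 3: [delta@0.0.1.1] ((if (true && (true || true)) then (\y.(true && (true || (true && (let u = 3 in true))))) else (\z.(true && (true || (true && (let u = 3 in true)))))) false)
step 4: [delta@0.0.1] ((if (true && true) then (\y.(true && (true || (true && (let u = 3 in true))))) else (\z.(true && (true || (true && (let u = 3 in true)))))) false)
step 5: [delta@0.0] ((if true then (\y.(true && (true || (true && (let u = 3 in true))))) else (\z.(true && (true || (true && (let u = 3 in true)))))) false)
step 6: [if@0] ((\y.(true && (true || (true && (let u = 3 in true))))) false)
step 7: [beta@root] (true && (true || (true && (let u = 3 in true))))
step 8: [let@1.1.1] (true && (true || (true && true)))
step 9: [delta@1.1] (true && (true || true))
step 10: [delta@1] (true && true)
step 11: [delta@root] true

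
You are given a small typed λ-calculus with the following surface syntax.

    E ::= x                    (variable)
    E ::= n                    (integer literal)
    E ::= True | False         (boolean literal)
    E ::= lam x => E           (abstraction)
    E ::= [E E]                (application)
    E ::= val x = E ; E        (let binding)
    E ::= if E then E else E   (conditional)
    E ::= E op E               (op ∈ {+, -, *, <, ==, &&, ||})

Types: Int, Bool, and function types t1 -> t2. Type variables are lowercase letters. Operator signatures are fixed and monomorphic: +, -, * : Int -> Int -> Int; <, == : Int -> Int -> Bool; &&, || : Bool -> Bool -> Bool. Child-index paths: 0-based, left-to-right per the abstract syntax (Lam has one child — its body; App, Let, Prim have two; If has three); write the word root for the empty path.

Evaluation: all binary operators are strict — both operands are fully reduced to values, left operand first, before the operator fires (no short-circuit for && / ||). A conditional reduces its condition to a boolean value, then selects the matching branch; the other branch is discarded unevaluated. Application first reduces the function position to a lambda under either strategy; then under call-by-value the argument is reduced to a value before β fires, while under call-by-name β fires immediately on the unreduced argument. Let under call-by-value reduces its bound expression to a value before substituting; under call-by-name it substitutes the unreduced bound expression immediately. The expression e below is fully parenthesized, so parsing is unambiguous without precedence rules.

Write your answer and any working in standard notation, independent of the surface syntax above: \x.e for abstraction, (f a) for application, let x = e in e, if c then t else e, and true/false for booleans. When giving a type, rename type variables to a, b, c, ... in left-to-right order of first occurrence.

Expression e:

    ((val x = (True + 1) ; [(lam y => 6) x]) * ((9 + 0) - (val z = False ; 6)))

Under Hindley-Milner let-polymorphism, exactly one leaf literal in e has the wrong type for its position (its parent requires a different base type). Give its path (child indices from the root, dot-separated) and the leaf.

Trace:
  unify Bool ~ Int
  FAIL: mismatch Bool ~ Int

Answer: 0.0.0 : true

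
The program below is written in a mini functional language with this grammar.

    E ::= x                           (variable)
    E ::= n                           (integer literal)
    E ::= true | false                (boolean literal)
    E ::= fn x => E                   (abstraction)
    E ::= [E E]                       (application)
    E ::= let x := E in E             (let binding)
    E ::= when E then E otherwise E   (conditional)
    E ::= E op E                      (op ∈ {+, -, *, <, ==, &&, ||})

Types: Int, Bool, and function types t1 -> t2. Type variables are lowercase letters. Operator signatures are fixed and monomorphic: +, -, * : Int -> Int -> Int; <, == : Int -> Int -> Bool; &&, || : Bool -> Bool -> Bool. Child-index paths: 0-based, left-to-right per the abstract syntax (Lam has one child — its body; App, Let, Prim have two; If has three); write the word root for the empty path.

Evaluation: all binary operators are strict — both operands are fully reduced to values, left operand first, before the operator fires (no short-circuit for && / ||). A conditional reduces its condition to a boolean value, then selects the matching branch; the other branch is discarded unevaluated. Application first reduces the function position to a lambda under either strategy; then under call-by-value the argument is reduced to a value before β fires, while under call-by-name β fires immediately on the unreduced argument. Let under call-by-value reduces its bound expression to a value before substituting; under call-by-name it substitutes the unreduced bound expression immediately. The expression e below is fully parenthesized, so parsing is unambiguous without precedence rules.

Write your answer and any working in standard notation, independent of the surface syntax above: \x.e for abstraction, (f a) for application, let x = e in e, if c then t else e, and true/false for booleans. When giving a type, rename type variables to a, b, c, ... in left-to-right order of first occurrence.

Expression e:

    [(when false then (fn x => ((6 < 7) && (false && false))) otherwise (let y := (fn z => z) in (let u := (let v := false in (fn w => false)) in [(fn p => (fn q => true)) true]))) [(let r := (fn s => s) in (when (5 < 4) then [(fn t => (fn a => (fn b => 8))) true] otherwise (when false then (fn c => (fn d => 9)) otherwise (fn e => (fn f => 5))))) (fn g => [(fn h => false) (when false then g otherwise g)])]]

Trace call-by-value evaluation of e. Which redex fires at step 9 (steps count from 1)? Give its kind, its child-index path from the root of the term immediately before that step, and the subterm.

Answer: if at 1.0 : (if false then (\c.(\d.9)) else (\e.(\f.5)))

Working:
step 0: ((if false then (\x.((6 < 7) && (false && false))) else (let y = (\z.z) in (let u = (let v = false in (\w.false)) in ((\p.(\q.true)) true)))) ((let r = (\s.s) in (if (5 < 4) then ((\t.(\a.(\b.8))) true) else (if false then (\c.(\d.9)) else (\e.(\f.5))))) (\g.((\h.false) (if false then g else g)))))
step 1: [if@0] ((let y = (\z.z) in (let u = (let v = false in (\w.false)) in ((\p.(\q.true)) true))) ((let r = (\s.s) in (if (5 < 4) then ((\t.(\a.(\b.8))) true) else (if false then (\c.(\d.9)) else (\e.(\f.5))))) (\g.((\h.false) (if false then g else g)))))
step 2: [let@0] ((let u = (let v = false in (\w.false)) in ((\p.(\q.true)) true)) ((let r = (\s.s) in (if (5 < 4) then ((\t.(\a.(\b.8))) true) else (if false then (\c.(\d.9)) else (\e.(\f.5))))) (\g.((\h.false) (if false then g else g)))))
step 3: [let@0.0] ((let u = (\w.false) in ((\p.(\q.true)) true)) ((let r = (\s.s) in (if (5 < 4) then ((\t.(\a.(\b.8))) true) else (if false then (\c.(\d.9)) else (\e.(\f.5))))) (\g.((\h.false) (if false then g else g)))))
step 4: [let@0] (((\p.(\q.true)) true) ((let r = (\s.s) in (if (5 < 4) then ((\t.(\a.(\b.8))) true) else (if false then (\c.(\d.9)) else (\e.(\f.5))))) (\g.((\h.false) (if false then g else g)))))
step 5: [beta@0] ((\q.true) ((let r = (\s.s) in (if (5 < 4) then ((\t.(\a.(\b.8))) true) else (if false then (\c.(\d.9)) else (\e.(\f.5))))) (\g.((\h.false) (if false then g else g)))))
step 6: [let@1.0] ((\q.true) ((if (5 < 4) then ((\t.(\a.(\b.8))) true) else (if false then (\c.(\d.9)) else (\e.(\f.5)))) (\g.((\h.false) (if false then g else g)))))
step 7: [delta@1.0.0] ((\q.true) ((if false then ((\t.(\a.(\b.8))) true) else (if false then (\c.(\d.9)) else (\e.(\f.5)))) (\g.((\h.false) (if false then g else g)))))
step 8: [if@1.0] ((\q.true) ((if false then (\c.(\d.9)) else (\e.(\f.5))) (\g.((\h.false) (if false then g else g)))))
step 9: [if@1.0] ((\q.true) ((\e.(\f.5)) (\g.((\h.false) (if false then g else g)))))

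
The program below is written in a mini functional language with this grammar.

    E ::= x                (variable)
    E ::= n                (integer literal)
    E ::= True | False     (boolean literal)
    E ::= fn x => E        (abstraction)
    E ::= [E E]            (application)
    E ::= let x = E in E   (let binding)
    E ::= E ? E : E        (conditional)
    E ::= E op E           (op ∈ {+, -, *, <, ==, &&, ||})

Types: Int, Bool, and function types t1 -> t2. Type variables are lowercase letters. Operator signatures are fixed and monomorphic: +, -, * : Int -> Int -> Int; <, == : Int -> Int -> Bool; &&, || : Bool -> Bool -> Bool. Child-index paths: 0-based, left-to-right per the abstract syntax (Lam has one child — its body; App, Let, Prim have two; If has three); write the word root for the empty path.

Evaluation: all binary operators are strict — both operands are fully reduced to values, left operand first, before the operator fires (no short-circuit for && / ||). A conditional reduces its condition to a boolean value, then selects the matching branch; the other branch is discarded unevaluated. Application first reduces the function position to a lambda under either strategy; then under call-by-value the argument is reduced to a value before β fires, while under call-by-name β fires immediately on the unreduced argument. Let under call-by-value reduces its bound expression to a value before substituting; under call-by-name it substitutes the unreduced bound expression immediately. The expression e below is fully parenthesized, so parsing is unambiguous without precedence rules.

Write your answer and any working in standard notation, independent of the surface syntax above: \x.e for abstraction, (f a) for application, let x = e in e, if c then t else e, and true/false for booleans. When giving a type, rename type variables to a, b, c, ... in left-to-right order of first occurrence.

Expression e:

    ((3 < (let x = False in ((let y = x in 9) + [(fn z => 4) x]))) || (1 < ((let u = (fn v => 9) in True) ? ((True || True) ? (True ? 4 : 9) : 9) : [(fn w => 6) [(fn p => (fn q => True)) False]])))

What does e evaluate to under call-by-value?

Answer: true

Working:
step 0: ((3 < (let x = false in ((let y = x in 9) + ((\z.4) x)))) || (1 < (if (let u = (\v.9) in true) then (if (true || true) then (if true then 4 else 9) else 9) else ((\w.6) ((\p.(\q.true)) false)))))
step 1: [let@0.1] ((3 < ((let y = false in 9) + ((\z.4) false))) || (1 < (if (let u = (\v.9) in true) then (if (true || true) then (if true then 4 else 9) else 9) else ((\w.6) ((\p.(\q.true)) false)))))
step 2: [let@0.1.0] ((3 < (9 + ((\z.4) false))) || (1 < (if (let u = (\v.9) in true) then (if (true || true) then (if true then 4 else 9) else 9) else ((\w.6) ((\p.(\q.true)) false)))))
step 3: [beta@0.1.1] ((3 < (9 + 4)) || (1 < (if (let u = (\v.9) in true) then (if (true || true) then (if true then 4 else 9) else 9) else ((\w.6) ((\p.(\q.true)) false)))))
step 4: [delta@0.1] ((3 < 13) || (1 < (if (let u = (\v.9) in true) then (if (true || true) then (if true then 4 else 9) else 9) else ((\w.6) ((\p.(\q.true)) false)))))
step 5: [delta@0] (true || (1 < (if (let u = (\v.9) in true) then (if (true || true) then (if true then 4 else 9) else 9) else ((\w.6) ((\p.(\q.true)) false)))))
step 6: [let@1.1.0] (true || (1 < (if true then (if (true || true) then (if true then 4 else 9) else 9) else ((\w.6) ((\p.(\q.true)) false)))))
step 7: [if@1.1] (true || (1 < (if (true || true) then (if true then 4 else 9) else 9)))
step 8: [delta@1.1.0] (true || (1 < (if true then (if true then 4 else 9) else 9)))
step 9: [if@1.1] (true || (1 < (if true then 4 else 9)))
step 10: [if@1.1] (true || (1 < 4))
step 11: [delta@1] (true || true)
step 12: [delta@root] true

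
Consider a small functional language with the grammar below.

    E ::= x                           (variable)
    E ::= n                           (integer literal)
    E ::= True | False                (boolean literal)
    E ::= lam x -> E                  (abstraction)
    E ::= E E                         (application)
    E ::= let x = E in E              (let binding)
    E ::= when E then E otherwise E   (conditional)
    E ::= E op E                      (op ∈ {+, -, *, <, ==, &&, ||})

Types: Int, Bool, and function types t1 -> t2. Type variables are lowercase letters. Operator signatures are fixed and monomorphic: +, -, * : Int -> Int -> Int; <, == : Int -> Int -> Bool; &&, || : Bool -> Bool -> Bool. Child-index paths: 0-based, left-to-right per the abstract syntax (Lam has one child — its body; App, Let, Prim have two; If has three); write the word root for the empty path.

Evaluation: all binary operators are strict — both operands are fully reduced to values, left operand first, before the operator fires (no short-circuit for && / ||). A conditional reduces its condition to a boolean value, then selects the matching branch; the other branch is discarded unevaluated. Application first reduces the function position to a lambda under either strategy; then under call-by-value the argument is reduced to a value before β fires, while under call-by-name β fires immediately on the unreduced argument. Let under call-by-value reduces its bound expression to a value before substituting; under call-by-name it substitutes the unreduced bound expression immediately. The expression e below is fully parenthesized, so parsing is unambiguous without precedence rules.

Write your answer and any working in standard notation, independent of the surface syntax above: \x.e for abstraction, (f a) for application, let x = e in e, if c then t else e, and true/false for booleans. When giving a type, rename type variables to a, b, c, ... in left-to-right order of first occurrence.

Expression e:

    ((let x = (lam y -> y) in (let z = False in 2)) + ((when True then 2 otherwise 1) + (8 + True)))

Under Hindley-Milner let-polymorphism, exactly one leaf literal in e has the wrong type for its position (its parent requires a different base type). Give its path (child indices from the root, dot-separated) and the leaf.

Answer: 1.1.1 : true

Derivation:
y : a
\y._ : a -> a
let x : forall. a -> a
let z : Bool
  unify Int ~ Int
  unify Bool ~ Bool
  unify Int ~ Int
  unify Int ~ Int
  unify Int ~ Int
  unify Bool ~ Int
  FAIL: mismatch Bool ~ Int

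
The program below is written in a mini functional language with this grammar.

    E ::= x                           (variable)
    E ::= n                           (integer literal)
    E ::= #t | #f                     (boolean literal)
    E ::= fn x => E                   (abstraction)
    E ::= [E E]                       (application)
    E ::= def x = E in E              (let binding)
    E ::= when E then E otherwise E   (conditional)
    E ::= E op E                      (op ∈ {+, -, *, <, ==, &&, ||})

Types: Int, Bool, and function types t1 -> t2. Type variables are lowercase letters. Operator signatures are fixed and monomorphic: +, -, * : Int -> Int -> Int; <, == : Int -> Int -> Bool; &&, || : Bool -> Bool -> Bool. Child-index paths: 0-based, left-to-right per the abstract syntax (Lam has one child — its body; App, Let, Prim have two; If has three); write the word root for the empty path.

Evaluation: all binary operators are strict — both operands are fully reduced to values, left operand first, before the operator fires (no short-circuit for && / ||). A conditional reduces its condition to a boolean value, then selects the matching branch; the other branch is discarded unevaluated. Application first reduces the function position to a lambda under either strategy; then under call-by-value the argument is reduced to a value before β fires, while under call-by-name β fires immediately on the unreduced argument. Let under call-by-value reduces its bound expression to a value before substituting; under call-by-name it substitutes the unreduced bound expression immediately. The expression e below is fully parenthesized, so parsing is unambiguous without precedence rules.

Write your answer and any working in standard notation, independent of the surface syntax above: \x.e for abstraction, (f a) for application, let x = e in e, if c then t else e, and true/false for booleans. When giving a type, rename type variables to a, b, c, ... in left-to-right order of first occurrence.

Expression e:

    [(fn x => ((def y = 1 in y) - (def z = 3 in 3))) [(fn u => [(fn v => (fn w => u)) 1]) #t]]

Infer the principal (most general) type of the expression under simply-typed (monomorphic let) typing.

Answer: Int

Derivation:
let y : Int
y : Int
  unify Int ~ Int
let z : Int
  unify Int ~ Int
\x._ : a -> Int
u : b
\w._ : d -> b
\v._ : c -> d -> b
  unify c -> d -> b ~ Int -> e
  unify c ~ Int
  unify d -> b ~ e
_ _ : d -> b
\u._ : b -> d -> b
  unify b -> d -> b ~ Bool -> f
  unify b ~ Bool
  unify d -> Bool ~ f
_ _ : d -> Bool
  unify a -> Int ~ (d -> Bool) -> g
  unify a ~ d -> Bool
  unify Int ~ g
_ _ : Int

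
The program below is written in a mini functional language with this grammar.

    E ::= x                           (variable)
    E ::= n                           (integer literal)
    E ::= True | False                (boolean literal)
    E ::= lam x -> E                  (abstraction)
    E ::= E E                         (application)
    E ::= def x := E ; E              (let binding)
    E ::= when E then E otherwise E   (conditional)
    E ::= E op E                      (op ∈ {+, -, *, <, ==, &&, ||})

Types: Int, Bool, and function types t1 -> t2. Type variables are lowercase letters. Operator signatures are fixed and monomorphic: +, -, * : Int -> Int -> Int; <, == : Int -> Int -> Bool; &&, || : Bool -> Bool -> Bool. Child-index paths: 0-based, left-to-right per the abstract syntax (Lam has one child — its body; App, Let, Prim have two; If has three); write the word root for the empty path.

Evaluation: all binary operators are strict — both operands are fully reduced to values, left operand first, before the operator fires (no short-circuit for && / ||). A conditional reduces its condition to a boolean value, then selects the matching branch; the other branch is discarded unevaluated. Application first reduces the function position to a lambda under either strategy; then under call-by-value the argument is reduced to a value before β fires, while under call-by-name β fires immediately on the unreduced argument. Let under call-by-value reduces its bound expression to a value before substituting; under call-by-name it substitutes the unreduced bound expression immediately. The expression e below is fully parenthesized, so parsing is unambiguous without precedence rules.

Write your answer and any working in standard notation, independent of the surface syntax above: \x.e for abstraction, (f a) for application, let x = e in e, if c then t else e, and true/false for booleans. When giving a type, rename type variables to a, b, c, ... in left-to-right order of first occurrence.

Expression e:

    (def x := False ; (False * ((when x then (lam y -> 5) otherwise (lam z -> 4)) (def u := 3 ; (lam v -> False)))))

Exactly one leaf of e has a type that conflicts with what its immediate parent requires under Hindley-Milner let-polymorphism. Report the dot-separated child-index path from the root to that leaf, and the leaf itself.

Trace:
let x : Bool
  unify Bool ~ Int
  FAIL: mismatch Bool ~ Int

Answer: 1.0 : false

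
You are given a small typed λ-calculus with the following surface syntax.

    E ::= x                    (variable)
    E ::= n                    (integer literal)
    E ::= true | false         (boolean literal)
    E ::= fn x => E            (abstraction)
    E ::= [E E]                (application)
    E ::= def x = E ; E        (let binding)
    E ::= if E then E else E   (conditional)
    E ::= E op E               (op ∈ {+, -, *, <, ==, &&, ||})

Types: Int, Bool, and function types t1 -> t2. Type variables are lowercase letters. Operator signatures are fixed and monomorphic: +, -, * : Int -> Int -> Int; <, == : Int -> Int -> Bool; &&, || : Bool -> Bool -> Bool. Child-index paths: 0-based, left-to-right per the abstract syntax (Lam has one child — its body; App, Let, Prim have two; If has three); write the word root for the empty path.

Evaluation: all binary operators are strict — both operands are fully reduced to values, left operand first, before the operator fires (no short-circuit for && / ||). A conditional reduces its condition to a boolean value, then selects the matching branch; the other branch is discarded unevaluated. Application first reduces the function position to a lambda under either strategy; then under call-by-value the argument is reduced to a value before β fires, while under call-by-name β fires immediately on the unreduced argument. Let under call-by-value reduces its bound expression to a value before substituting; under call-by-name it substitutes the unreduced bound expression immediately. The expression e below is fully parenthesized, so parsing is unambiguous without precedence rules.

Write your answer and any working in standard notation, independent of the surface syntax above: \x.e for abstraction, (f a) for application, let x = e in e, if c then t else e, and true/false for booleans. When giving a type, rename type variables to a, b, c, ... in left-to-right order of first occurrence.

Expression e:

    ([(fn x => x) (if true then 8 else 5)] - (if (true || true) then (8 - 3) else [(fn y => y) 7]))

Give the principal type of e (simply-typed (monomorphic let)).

Working:
x : a
\x._ : a -> a
  unify Bool ~ Bool
  unify Int ~ Int
  unify a -> a ~ Int -> b
  unify a ~ Int
  unify Int ~ b
_ _ : Int
  unify Int ~ Int
  unify Bool ~ Bool
  unify Bool ~ Bool
  unify Bool ~ Bool
  unify Int ~ Int
  unify Int ~ Int
y : c
\y._ : c -> c
  unify c -> c ~ Int -> d
  unify c ~ Int
  unify Int ~ d
_ _ : Int
  unify Int ~ Int
  unify Int ~ Int

Answer: Int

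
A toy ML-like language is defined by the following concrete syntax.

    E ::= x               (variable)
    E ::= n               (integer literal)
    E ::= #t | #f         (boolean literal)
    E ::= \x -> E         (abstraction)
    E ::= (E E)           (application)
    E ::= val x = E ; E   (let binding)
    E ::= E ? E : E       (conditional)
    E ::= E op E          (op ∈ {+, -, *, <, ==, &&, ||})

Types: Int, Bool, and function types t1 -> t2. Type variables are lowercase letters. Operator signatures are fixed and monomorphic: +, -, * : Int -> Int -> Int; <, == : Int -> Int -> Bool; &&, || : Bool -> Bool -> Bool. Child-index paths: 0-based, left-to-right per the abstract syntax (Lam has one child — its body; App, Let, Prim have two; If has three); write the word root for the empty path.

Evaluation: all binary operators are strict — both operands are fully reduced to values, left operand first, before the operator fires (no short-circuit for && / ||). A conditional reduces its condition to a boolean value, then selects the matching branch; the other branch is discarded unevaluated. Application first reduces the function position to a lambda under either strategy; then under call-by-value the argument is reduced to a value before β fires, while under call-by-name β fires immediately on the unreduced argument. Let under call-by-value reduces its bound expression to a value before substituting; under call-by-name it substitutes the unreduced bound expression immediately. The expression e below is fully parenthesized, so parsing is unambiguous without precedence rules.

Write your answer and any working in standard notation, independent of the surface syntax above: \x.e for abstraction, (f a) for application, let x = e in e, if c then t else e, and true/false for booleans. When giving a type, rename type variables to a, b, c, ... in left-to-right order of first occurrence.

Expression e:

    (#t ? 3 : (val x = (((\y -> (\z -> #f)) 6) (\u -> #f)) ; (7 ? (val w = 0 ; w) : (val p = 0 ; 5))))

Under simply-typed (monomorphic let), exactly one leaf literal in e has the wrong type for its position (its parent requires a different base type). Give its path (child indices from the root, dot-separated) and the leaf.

Answer: 2.1.0 : 7

Working:
  unify Bool ~ Bool
\z._ : b -> Bool
\y._ : a -> b -> Bool
  unify a -> b -> Bool ~ Int -> c
  unify a ~ Int
  unify b -> Bool ~ c
_ _ : b -> Bool
\u._ : d -> Bool
  unify b -> Bool ~ (d -> Bool) -> e
  unify b ~ d -> Bool
  unify Bool ~ e
_ _ : Bool
let x : Bool
  unify Int ~ Bool
  FAIL: mismatch Int ~ Bool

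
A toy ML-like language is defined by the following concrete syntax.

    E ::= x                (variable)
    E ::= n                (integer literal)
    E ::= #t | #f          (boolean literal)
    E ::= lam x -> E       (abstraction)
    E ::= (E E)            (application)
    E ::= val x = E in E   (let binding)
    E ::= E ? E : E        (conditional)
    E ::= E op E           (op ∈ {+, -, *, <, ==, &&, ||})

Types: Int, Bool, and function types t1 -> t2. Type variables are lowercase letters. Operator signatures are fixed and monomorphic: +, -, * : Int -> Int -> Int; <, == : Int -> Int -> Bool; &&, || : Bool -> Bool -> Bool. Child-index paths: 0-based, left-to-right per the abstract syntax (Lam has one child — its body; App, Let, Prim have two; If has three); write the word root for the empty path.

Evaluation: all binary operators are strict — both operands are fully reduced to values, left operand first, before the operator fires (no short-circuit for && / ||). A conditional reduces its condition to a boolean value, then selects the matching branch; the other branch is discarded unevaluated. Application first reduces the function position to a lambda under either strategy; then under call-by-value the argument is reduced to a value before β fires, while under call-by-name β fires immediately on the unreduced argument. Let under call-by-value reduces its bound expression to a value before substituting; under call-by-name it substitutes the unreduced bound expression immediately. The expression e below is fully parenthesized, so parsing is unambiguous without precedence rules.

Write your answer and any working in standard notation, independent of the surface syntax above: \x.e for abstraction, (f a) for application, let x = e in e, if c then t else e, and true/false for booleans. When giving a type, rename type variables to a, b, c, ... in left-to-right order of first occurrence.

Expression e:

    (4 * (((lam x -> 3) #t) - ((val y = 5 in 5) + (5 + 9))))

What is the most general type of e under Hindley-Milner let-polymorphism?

Derivation:
  unify Int ~ Int
\x._ : a -> Int
  unify a -> Int ~ Bool -> b
  unify a ~ Bool
  unify Int ~ b
_ _ : Int
  unify Int ~ Int
let y : Int
  unify Int ~ Int
  unify Int ~ Int
  unify Int ~ Int
  unify Int ~ Int
  unify Int ~ Int
  unify Int ~ Int

Answer: Int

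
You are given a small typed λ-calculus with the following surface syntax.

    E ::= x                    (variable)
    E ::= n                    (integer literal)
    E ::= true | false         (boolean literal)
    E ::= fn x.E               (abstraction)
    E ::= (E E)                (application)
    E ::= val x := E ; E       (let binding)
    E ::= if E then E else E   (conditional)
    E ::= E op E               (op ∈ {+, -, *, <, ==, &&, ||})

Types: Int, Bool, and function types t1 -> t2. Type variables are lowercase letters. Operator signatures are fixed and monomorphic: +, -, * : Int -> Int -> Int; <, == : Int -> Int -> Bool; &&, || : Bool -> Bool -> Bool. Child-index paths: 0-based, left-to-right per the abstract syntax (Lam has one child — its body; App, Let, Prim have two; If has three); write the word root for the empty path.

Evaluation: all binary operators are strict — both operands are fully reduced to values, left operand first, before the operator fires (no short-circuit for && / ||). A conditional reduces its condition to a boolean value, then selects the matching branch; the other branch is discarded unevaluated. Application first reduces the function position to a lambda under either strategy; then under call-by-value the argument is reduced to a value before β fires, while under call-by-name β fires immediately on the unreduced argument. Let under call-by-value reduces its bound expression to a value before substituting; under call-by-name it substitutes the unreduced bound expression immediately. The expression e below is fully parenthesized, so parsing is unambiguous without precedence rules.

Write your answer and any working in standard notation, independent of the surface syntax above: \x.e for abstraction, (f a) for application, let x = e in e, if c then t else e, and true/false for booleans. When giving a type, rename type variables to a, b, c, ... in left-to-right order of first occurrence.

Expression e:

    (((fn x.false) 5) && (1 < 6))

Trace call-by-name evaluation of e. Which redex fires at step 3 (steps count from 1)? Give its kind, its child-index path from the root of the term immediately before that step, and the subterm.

Working:
step 0: (((\x.false) 5) && (1 < 6))
step 1: [beta@0] (false && (1 < 6))
step 2: [delta@1] (false && true)
step 3: [delta@root] false

Answer: delta at root : (false && true)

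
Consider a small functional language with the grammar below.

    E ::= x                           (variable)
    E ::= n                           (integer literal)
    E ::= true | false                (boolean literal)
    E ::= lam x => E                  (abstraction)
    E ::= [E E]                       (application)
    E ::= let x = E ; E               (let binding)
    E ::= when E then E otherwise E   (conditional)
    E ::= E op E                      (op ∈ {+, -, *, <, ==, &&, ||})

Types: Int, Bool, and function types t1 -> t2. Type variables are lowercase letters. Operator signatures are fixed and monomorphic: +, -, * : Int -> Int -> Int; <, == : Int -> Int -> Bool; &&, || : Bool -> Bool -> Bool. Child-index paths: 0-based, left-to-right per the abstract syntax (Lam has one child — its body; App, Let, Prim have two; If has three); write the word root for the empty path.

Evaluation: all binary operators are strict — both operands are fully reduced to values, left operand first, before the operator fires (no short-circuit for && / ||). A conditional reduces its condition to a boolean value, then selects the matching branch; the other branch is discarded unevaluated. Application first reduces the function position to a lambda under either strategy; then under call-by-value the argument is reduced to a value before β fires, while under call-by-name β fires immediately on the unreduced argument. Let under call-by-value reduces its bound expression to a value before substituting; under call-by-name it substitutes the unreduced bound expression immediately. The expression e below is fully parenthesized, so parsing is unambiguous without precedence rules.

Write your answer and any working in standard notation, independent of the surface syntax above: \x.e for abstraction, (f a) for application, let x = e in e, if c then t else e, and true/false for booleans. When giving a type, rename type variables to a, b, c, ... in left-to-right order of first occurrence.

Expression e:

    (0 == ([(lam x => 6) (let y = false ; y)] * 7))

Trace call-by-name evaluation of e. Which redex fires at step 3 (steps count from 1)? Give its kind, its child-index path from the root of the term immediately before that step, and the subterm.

Derivation:
step 0: (0 == (((\x.6) (let y = false in y)) * 7))
step 1: [beta@1.0] (0 == (6 * 7))
step 2: [delta@1] (0 == 42)
step 3: [delta@root] false

Answer: delta at root : (0 == 42)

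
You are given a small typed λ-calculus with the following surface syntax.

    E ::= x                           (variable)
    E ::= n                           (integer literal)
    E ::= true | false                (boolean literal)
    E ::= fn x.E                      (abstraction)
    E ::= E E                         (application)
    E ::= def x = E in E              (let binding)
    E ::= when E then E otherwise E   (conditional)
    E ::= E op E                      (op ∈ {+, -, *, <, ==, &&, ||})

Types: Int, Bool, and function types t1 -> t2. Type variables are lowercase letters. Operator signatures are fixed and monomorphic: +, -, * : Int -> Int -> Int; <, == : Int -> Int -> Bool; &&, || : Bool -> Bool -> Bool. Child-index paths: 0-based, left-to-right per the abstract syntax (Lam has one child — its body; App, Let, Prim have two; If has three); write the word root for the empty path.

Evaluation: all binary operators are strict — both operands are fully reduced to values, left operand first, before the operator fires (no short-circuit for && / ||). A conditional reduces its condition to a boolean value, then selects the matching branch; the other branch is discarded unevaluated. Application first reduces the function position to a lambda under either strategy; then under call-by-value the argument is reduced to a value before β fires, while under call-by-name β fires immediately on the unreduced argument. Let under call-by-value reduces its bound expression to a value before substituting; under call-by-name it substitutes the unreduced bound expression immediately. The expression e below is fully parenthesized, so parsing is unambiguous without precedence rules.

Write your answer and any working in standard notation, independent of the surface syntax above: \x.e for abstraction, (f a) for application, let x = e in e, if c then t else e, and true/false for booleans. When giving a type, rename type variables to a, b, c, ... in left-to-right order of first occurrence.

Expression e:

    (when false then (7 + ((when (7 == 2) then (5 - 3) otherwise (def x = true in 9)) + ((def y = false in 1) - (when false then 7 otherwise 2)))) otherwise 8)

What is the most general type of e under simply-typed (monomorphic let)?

Answer: Int

Working:
  unify Bool ~ Bool
  unify Int ~ Int
  unify Int ~ Int
  unify Int ~ Int
  unify Bool ~ Bool
  unify Int ~ Int
  unify Int ~ Int
let x : Bool
  unify Int ~ Int
  unify Int ~ Int
let y : Bool
  unify Int ~ Int
  unify Bool ~ Bool
  unify Int ~ Int
  unify Int ~ Int
  unify Int ~ Int
  unify Int ~ Int
  unify Int ~ Int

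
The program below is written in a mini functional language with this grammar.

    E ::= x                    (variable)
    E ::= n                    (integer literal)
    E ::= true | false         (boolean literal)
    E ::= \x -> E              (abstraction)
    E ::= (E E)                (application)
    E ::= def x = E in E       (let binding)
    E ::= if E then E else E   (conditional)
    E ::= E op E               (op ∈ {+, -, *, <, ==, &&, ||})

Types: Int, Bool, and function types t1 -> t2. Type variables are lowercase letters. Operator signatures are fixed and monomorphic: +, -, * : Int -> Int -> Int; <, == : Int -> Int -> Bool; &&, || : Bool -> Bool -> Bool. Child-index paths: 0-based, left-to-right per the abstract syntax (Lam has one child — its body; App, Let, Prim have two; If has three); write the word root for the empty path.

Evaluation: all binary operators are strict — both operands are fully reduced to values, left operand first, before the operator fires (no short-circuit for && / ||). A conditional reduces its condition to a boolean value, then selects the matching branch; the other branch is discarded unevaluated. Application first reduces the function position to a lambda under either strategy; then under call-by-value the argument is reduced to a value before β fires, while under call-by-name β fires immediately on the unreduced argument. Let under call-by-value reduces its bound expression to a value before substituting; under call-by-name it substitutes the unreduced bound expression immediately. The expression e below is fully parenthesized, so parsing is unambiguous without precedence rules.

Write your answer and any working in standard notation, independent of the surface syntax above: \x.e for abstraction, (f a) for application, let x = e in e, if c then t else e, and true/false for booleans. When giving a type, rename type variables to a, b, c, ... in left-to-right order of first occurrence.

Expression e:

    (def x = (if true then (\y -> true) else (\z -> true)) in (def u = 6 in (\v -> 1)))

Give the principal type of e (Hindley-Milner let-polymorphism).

Derivation:
  unify Bool ~ Bool
\y._ : a -> Bool
\z._ : b -> Bool
  unify a -> Bool ~ b -> Bool
  unify a ~ b
  unify Bool ~ Bool
let x : forall. b -> Bool
let u : Int
\v._ : c -> Int

Answer: a -> Int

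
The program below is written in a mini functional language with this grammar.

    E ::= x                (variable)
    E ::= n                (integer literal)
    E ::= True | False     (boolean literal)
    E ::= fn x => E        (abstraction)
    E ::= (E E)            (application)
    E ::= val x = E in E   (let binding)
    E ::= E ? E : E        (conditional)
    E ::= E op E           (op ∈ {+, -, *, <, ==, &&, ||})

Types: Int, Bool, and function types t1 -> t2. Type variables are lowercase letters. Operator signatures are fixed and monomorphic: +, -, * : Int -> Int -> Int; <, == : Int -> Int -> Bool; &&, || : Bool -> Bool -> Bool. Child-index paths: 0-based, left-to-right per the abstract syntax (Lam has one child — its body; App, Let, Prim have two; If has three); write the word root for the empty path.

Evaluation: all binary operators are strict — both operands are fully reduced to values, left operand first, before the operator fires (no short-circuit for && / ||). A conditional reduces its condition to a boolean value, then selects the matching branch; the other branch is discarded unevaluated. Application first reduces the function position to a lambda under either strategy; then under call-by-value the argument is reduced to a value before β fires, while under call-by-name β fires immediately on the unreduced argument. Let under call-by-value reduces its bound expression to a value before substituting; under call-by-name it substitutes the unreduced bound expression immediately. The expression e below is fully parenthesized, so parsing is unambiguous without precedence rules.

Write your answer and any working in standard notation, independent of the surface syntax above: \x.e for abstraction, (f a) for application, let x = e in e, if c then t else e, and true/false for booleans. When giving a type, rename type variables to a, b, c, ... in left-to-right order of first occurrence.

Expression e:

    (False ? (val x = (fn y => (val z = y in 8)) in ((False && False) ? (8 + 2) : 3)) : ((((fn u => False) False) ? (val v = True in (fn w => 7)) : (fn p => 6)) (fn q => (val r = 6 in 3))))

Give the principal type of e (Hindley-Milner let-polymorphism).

Working:
  unify Bool ~ Bool
y : a
let z : a
\y._ : a -> Int
let x : forall. a -> Int
  unify Bool ~ Bool
  unify Bool ~ Bool
  unify Bool ~ Bool
  unify Int ~ Int
  unify Int ~ Int
  unify Int ~ Int
\u._ : b -> Bool
  unify b -> Bool ~ Bool -> c
  unify b ~ Bool
  unify Bool ~ c
_ _ : Bool
  unify Bool ~ Bool
let v : Bool
\w._ : d -> Int
\p._ : e -> Int
  unify d -> Int ~ e -> Int
  unify d ~ e
  unify Int ~ Int
let r : Int
\q._ : f -> Int
  unify e -> Int ~ (f -> Int) -> g
  unify e ~ f -> Int
  unify Int ~ g
_ _ : Int
  unify Int ~ Int

Answer: Int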